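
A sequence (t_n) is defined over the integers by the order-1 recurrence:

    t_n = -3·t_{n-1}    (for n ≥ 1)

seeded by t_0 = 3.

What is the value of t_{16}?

129140163

t_1 = -3·3 = -9
t_2 = -3·-9 = 27
t_3 = -3·27 = -81
t_4 = -3·-81 = 243
t_5 = -3·243 = -729
t_6 = -3·-729 = 2187
t_7 = -3·2187 = -6561
t_8 = -3·-6561 = 19683
t_9 = -3·19683 = -59049
t_10 = -3·-59049 = 177147
t_11 = -3·177147 = -531441
t_12 = -3·-531441 = 1594323
t_13 = -3·1594323 = -4782969
t_14 = -3·-4782969 = 14348907
t_15 = -3·14348907 = -43046721
t_16 = -3·-43046721 = 129140163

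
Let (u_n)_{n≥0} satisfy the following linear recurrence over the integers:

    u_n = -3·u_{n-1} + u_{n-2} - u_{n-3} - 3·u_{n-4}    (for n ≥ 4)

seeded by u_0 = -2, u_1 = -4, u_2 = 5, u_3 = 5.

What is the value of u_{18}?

u_4 = -3·5 + 1·5 + -1·-4 + -3·-2 = 0
u_5 = -3·0 + 1·5 + -1·5 + -3·-4 = 12
u_6 = -3·12 + 1·0 + -1·5 + -3·5 = -56
u_7 = -3·-56 + 1·12 + -1·0 + -3·5 = 165
u_8 = -3·165 + 1·-56 + -1·12 + -3·0 = -563
u_9 = -3·-563 + 1·165 + -1·-56 + -3·12 = 1874
u_10 = -3·1874 + 1·-563 + -1·165 + -3·-56 = -6182
u_11 = -3·-6182 + 1·1874 + -1·-563 + -3·165 = 20488
u_12 = -3·20488 + 1·-6182 + -1·1874 + -3·-563 = -67831
u_13 = -3·-67831 + 1·20488 + -1·-6182 + -3·1874 = 224541
u_14 = -3·224541 + 1·-67831 + -1·20488 + -3·-6182 = -743396
u_15 = -3·-743396 + 1·224541 + -1·-67831 + -3·20488 = 2461096
u_16 = -3·2461096 + 1·-743396 + -1·224541 + -3·-67831 = -8147732
u_17 = -3·-8147732 + 1·2461096 + -1·-743396 + -3·224541 = 26974065
u_18 = -3·26974065 + 1·-8147732 + -1·2461096 + -3·-743396 = -89300835

-89300835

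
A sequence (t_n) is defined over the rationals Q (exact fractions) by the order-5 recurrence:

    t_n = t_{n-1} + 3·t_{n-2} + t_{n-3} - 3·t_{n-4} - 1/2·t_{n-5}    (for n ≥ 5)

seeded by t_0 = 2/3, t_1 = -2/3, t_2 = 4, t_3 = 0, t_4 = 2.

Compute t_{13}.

t_5 = 1·2 + 3·0 + 1·4 + -3·-2/3 + -1/2·2/3 = 23/3
t_6 = 1·23/3 + 3·2 + 1·0 + -3·4 + -1/2·-2/3 = 2
t_7 = 1·2 + 3·23/3 + 1·2 + -3·0 + -1/2·4 = 25
t_8 = 1·25 + 3·2 + 1·23/3 + -3·2 + -1/2·0 = 98/3
t_9 = 1·98/3 + 3·25 + 1·2 + -3·23/3 + -1/2·2 = 257/3
t_10 = 1·257/3 + 3·98/3 + 1·25 + -3·2 + -1/2·23/3 = 1193/6
t_11 = 1·1193/6 + 3·257/3 + 1·98/3 + -3·25 + -1/2·2 = 825/2
t_12 = 1·825/2 + 3·1193/6 + 1·257/3 + -3·98/3 + -1/2·25 = 5905/6
t_13 = 1·5905/6 + 3·825/2 + 1·1193/6 + -3·257/3 + -1/2·98/3 = 12883/6

12883/6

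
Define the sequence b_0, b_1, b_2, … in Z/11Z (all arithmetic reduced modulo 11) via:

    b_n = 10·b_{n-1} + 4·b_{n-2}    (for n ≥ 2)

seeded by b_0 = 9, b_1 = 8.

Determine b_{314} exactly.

b_2 = 10·8 + 4·9 = 6
b_3 = 10·6 + 4·8 = 4
b_4 = 10·4 + 4·6 = 9
b_5 = 10·9 + 4·4 = 7
b_6 = 10·7 + 4·9 = 7
b_7 = 10·7 + 4·7 = 10
b_8 = 10·10 + 4·7 = 7
b_9 = 10·7 + 4·10 = 0
b_10 = 10·0 + 4·7 = 6
b_11 = 10·6 + 4·0 = 5
b_12 = 10·5 + 4·6 = 8
b_13 = 10·8 + 4·5 = 1
b_14 = 10·1 + 4·8 = 9
b_15 = 10·9 + 4·1 = 6
b_16 = 10·6 + 4·9 = 8
b_17 = 10·8 + 4·6 = 5
b_18 = 10·5 + 4·8 = 5
b_19 = 10·5 + 4·5 = 4
b_20 = 10·4 + 4·5 = 5
b_21 = 10·5 + 4·4 = 0
b_22 = 10·0 + 4·5 = 9
b_23 = 10·9 + 4·0 = 2
b_24 = 10·2 + 4·9 = 1
b_25 = 10·1 + 4·2 = 7
b_26 = 10·7 + 4·1 = 8
b_27 = 10·8 + 4·7 = 9
b_28 = 10·9 + 4·8 = 1
b_29 = 10·1 + 4·9 = 2
b_30 = 10·2 + 4·1 = 2
b_31 = 10·2 + 4·2 = 6
b_32 = 10·6 + 4·2 = 2
b_33 = 10·2 + 4·6 = 0
b_34 = 10·0 + 4·2 = 8
b_35 = 10·8 + 4·0 = 3
b_36 = 10·3 + 4·8 = 7
b_37 = 10·7 + 4·3 = 5
b_38 = 10·5 + 4·7 = 1
b_39 = 10·1 + 4·5 = 8
b_40 = 10·8 + 4·1 = 7
b_41 = 10·7 + 4·8 = 3
b_42 = 10·3 + 4·7 = 3
b_43 = 10·3 + 4·3 = 9
b_44 = 10·9 + 4·3 = 3
b_45 = 10·3 + 4·9 = 0
b_46 = 10·0 + 4·3 = 1
b_47 = 10·1 + 4·0 = 10
b_48 = 10·10 + 4·1 = 5
b_49 = 10·5 + 4·10 = 2
b_50 = 10·2 + 4·5 = 7
b_51 = 10·7 + 4·2 = 1
b_52 = 10·1 + 4·7 = 5
b_53 = 10·5 + 4·1 = 10
b_54 = 10·10 + 4·5 = 10
b_55 = 10·10 + 4·10 = 8
b_56 = 10·8 + 4·10 = 10
b_57 = 10·10 + 4·8 = 0
b_58 = 10·0 + 4·10 = 7
b_59 = 10·7 + 4·0 = 4
b_60 = 10·4 + 4·7 = 2
b_61 = 10·2 + 4·4 = 3
b_62 = 10·3 + 4·2 = 5
b_63 = 10·5 + 4·3 = 7
b_64 = 10·7 + 4·5 = 2
b_65 = 10·2 + 4·7 = 4
b_66 = 10·4 + 4·2 = 4
b_67 = 10·4 + 4·4 = 1
b_68 = 10·1 + 4·4 = 4
b_69 = 10·4 + 4·1 = 0
b_70 = 10·0 + 4·4 = 5
b_71 = 10·5 + 4·0 = 6
b_72 = 10·6 + 4·5 = 3
b_73 = 10·3 + 4·6 = 10
b_74 = 10·10 + 4·3 = 2
b_75 = 10·2 + 4·10 = 5
b_76 = 10·5 + 4·2 = 3
b_77 = 10·3 + 4·5 = 6
b_78 = 10·6 + 4·3 = 6
b_79 = 10·6 + 4·6 = 7
b_80 = 10·7 + 4·6 = 6
b_81 = 10·6 + 4·7 = 0
b_82 = 10·0 + 4·6 = 2
b_83 = 10·2 + 4·0 = 9
b_84 = 10·9 + 4·2 = 10
b_85 = 10·10 + 4·9 = 4
b_86 = 10·4 + 4·10 = 3
b_87 = 10·3 + 4·4 = 2
b_88 = 10·2 + 4·3 = 10
b_89 = 10·10 + 4·2 = 9
b_90 = 10·9 + 4·10 = 9
b_91 = 10·9 + 4·9 = 5
b_92 = 10·5 + 4·9 = 9
b_93 = 10·9 + 4·5 = 0
b_94 = 10·0 + 4·9 = 3
b_95 = 10·3 + 4·0 = 8
b_96 = 10·8 + 4·3 = 4
b_97 = 10·4 + 4·8 = 6
b_98 = 10·6 + 4·4 = 10
b_99 = 10·10 + 4·6 = 3
b_100 = 10·3 + 4·10 = 4
b_101 = 10·4 + 4·3 = 8
b_102 = 10·8 + 4·4 = 8
b_103 = 10·8 + 4·8 = 2
b_104 = 10·2 + 4·8 = 8
b_105 = 10·8 + 4·2 = 0
b_106 = 10·0 + 4·8 = 10
b_107 = 10·10 + 4·0 = 1
b_108 = 10·1 + 4·10 = 6
b_109 = 10·6 + 4·1 = 9
b_110 = 10·9 + 4·6 = 4
b_111 = 10·4 + 4·9 = 10
b_112 = 10·10 + 4·4 = 6
b_113 = 10·6 + 4·10 = 1
b_114 = 10·1 + 4·6 = 1
b_115 = 10·1 + 4·1 = 3
b_116 = 10·3 + 4·1 = 1
b_117 = 10·1 + 4·3 = 0
b_118 = 10·0 + 4·1 = 4
b_119 = 10·4 + 4·0 = 7
b_120 = 10·7 + 4·4 = 9
b_121 = 10·9 + 4·7 = 8
(b_120, b_121) = (9, 8) = (b_0, b_1), so the sequence has period 120.
314 ≡ 74 (mod 120), hence b_314 = b_74 = 2.

2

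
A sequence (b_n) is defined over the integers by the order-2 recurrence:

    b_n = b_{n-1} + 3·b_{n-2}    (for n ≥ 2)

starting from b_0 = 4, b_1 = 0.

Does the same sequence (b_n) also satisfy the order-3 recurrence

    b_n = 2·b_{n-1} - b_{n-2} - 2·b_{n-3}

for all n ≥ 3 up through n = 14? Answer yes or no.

no

Terms b_0..b_14: 4, 0, 12, 12, 48, 84, 228, 480, 1164, 2604, 6096, 13908, 32196, 73920, 170508
n=3: candidate gives 16, actual b_3 = 12 ✗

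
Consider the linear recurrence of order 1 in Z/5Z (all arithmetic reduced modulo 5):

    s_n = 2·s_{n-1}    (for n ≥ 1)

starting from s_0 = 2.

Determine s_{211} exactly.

1

s_1 = 2·2 = 4
s_2 = 2·4 = 3
s_3 = 2·3 = 1
s_4 = 2·1 = 2
(s_4) = (2) = (s_0), so the sequence has period 4.
211 ≡ 3 (mod 4), hence s_211 = s_3 = 1.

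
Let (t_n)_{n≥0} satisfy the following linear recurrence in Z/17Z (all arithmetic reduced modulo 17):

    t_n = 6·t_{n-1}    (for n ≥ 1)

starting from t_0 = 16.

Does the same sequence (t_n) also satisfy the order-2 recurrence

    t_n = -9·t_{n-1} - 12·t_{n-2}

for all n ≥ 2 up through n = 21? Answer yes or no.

yes

Terms t_0..t_21: 16, 11, 15, 5, 13, 10, 9, 3, 1, 6, 2, 12, 4, 7, 8, 14, 16, 11, 15, 5, 13, 10
n=2: candidate gives 15, actual t_2 = 15 ✓
n=3: candidate gives 5, actual t_3 = 5 ✓
n=4: candidate gives 13, actual t_4 = 13 ✓
n=5: candidate gives 10, actual t_5 = 10 ✓
n=6: candidate gives 9, actual t_6 = 9 ✓
n=7: candidate gives 3, actual t_7 = 3 ✓
n=8: candidate gives 1, actual t_8 = 1 ✓
n=9: candidate gives 6, actual t_9 = 6 ✓
n=10: candidate gives 2, actual t_10 = 2 ✓
n=11: candidate gives 12, actual t_11 = 12 ✓
n=12: candidate gives 4, actual t_12 = 4 ✓
n=13: candidate gives 7, actual t_13 = 7 ✓
n=14: candidate gives 8, actual t_14 = 8 ✓
n=15: candidate gives 14, actual t_15 = 14 ✓
n=16: candidate gives 16, actual t_16 = 16 ✓
n=17: candidate gives 11, actual t_17 = 11 ✓
n=18: candidate gives 15, actual t_18 = 15 ✓
n=19: candidate gives 5, actual t_19 = 5 ✓
n=20: candidate gives 13, actual t_20 = 13 ✓
n=21: candidate gives 10, actual t_21 = 10 ✓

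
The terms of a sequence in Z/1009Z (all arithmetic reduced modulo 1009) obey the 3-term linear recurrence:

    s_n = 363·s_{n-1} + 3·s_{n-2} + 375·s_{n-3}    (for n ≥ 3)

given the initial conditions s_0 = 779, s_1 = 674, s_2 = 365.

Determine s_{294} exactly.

s_3 = 363·365 + 3·674 + 375·779 = 844
s_4 = 363·844 + 3·365 + 375·674 = 222
s_5 = 363·222 + 3·844 + 375·365 = 31
s_6 = 363·31 + 3·222 + 375·844 = 494
s_7 = 363·494 + 3·31 + 375·222 = 325
s_8 = 363·325 + 3·494 + 375·31 = 921
Continuing the recurrence:
  s_9 = 913;  s_10 = 998;  s_11 = 52;  s_12 = 1005;  s_13 = 633;  s_14 = 44
  s_15 = 227;  s_16 = 55;  s_17 = 822;  s_18 = 256;  s_19 = 993;  s_20 = 510
  s_21 = 580;  s_22 = 234;  s_23 = 457;  s_24 = 673;  s_25 = 450;  s_26 = 747
  s_27 = 206;  s_28 = 582;  s_29 = 626;  s_30 = 507;  s_31 = 569;  s_32 = 876
  s_33 = 275;  s_34 = 11;  s_35 = 348;  s_36 = 439;  s_37 = 59;  s_38 = 875
  s_39 = 125;  s_40 = 504;  s_41 = 898;  s_42 = 22;  s_43 = 907;  s_44 = 117
  s_45 = 974;  s_46 = 855;  s_47 = 985;  s_48 = 908;  s_49 = 361;  s_50 = 660
  s_51 = 988;  s_52 = 580;  s_53 = 900;  s_54 = 712;  s_55 = 390;  s_56 = 922
  s_57 = 483;  s_58 = 456;  s_59 = 155;  s_60 = 634;  s_61 = 25;  s_62 = 490
  s_63 = 996;  s_64 = 72;  s_65 = 984;  s_66 = 392;  s_67 = 718;  s_68 = 185
  s_69 = 383;  s_70 = 189;  s_71 = 898;  s_72 = 981;  s_73 = 847;  s_74 = 385
  s_75 = 626;  s_76 = 149;  s_77 = 558;  s_78 = 854;  s_79 = 275;  s_80 = 865
  s_81 = 409;  s_82 = 928;  s_83 = 562;  s_84 = 961;  s_85 = 301;  s_86 = 16
  s_87 = 819;  s_88 = 566;  s_89 = 7;  s_90 = 592;  s_91 = 360;  s_92 = 884
  s_93 = 121;  s_94 = 964;  s_95 = 720;  s_96 = 873;  s_97 = 493;  s_98 = 555
  s_99 = 594;  s_100 = 580;  s_101 = 703;  s_102 = 404;  s_103 = 1003;  s_104 = 319
  s_105 = 903;  s_106 = 589;  s_107 = 144;  s_108 = 163;  s_109 = 983;  s_110 = 655
  s_111 = 148;  s_112 = 534;  s_113 = 996;  s_114 = 924;  s_115 = 853;  s_116 = 800
  s_117 = 762;  s_118 = 544;  s_119 = 303;  s_120 = 834;  s_121 = 124;  s_122 = 708
  s_123 = 41;  s_124 = 949;  s_125 = 674;  s_126 = 544;  s_127 = 419;  s_128 = 861
  s_129 = 183;  s_130 = 121;  s_131 = 71;  s_132 = 924;  s_133 = 607;  s_134 = 515
  s_135 = 496;  s_136 = 573;  s_137 = 21;  s_138 = 605;  s_139 = 683;  s_140 = 324
  s_141 = 449;  s_142 = 340;  s_143 = 71;  s_144 = 431;  s_145 = 637;  s_146 = 845
  s_147 = 77;  s_148 = 967;  s_149 = 169;  s_150 = 295;  s_151 = 23;  s_152 = 970
  s_153 = 682;  s_154 = 797;  s_155 = 266;  s_156 = 540;  s_157 = 274;  s_158 = 41
  s_159 = 261;  s_160 = 861;  s_161 = 776;  s_162 = 744;  s_163 = 974;  s_164 = 25
  s_165 = 405;  s_166 = 777;  s_167 = 31;  s_168 = 992;  s_169 = 759;  s_170 = 535
  s_171 = 415;  s_172 = 987;  s_173 = 156;  s_174 = 297;  s_175 = 138;  s_176 = 513
  s_177 = 353;  s_178 = 817;  s_179 = 640;  s_180 = 879;  s_181 = 783;  s_182 = 168
  s_183 = 457;  s_184 = 925;  s_185 = 582;  s_186 = 987;  s_187 = 602;  s_188 = 822
  s_189 = 341;  s_190 = 867;  s_191 = 432;  s_192 = 736;  s_193 = 297;  s_194 = 598
  s_195 = 564;  s_196 = 66;  s_197 = 677;  s_198 = 372;  s_199 = 377;  s_200 = 350
  s_201 = 296;  s_202 = 650;  s_203 = 812;  s_204 = 70;  s_205 = 175;  s_206 = 959
  s_207 = 553;  s_208 = 847;  s_209 = 787;  s_210 = 178;  s_211 = 171;  s_212 = 546
  s_213 = 94;  s_214 = 1003;  s_215 = 45;  s_216 = 108;  s_217 = 765;  s_218 = 266
  s_219 = 111;  s_220 = 41;  s_221 = 949;  s_222 = 797;  s_223 = 797;  s_224 = 808
  s_225 = 269;  s_226 = 391;  s_227 = 771;  s_228 = 519;  s_229 = 329;  s_230 = 455
  s_231 = 564;  s_232 = 538;  s_233 = 335;  s_234 = 740;  s_235 = 172;  s_236 = 589
  s_237 = 440;  s_238 = 980;  s_239 = 787;  s_240 = 580;  s_241 = 226;  s_242 = 528
  s_243 = 188;  s_244 = 201;  s_245 = 106;  s_246 = 609;  s_247 = 114;  s_248 = 221
  s_249 = 186;  s_250 = 950;  s_251 = 467;  s_252 = 970;  s_253 = 434;  s_254 = 589
  s_255 = 702;  s_256 = 608;  s_257 = 734;  s_258 = 782;  s_259 = 487;  s_260 = 327
  s_261 = 731;  s_262 = 963;  s_263 = 157;  s_264 = 26;  s_265 = 731;  s_266 = 417
  s_267 = 865;  s_268 = 115;  s_269 = 933;  s_270 = 486;  s_271 = 362;  s_272 = 437
  s_273 = 925;  s_274 = 624;  s_275 = 661;  s_276 = 443;  s_277 = 255;  s_278 = 727
  s_279 = 957;  s_280 = 228;  s_281 = 65;  s_282 = 743;  s_283 = 236;  s_284 = 273
  s_285 = 57;  s_286 = 29;  s_287 = 65;  s_288 = 661;  s_289 = 781;  s_290 = 98
  s_291 = 245;  s_292 = 702
s_293 = 363·702 + 3·245 + 375·98 = 710
s_294 = 363·710 + 3·702 + 375·245 = 579

579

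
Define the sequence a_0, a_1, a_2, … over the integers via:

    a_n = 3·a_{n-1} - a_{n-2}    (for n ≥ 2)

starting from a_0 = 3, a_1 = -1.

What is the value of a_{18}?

a_2 = 3·-1 + -1·3 = -6
a_3 = 3·-6 + -1·-1 = -17
a_4 = 3·-17 + -1·-6 = -45
a_5 = 3·-45 + -1·-17 = -118
a_6 = 3·-118 + -1·-45 = -309
a_7 = 3·-309 + -1·-118 = -809
a_8 = 3·-809 + -1·-309 = -2118
a_9 = 3·-2118 + -1·-809 = -5545
a_10 = 3·-5545 + -1·-2118 = -14517
a_11 = 3·-14517 + -1·-5545 = -38006
a_12 = 3·-38006 + -1·-14517 = -99501
a_13 = 3·-99501 + -1·-38006 = -260497
a_14 = 3·-260497 + -1·-99501 = -681990
a_15 = 3·-681990 + -1·-260497 = -1785473
a_16 = 3·-1785473 + -1·-681990 = -4674429
a_17 = 3·-4674429 + -1·-1785473 = -12237814
a_18 = 3·-12237814 + -1·-4674429 = -32039013

-32039013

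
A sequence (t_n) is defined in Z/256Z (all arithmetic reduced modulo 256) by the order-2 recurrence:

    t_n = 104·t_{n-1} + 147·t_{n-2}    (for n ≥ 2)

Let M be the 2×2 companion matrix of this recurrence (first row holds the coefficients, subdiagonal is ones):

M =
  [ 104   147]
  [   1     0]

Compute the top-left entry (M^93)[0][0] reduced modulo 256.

88

(M^93)[0][0] is the top entry after applying M 93 times to the unit state (1, 0). Equivalently it is h_{94} for the auxiliary sequence (h_n) obeying the same recurrence with h_1 = 1 and h_i = 0 for 0 ≤ i < 1:
h_2 = 104·1 + 147·0 = 104
h_3 = 104·104 + 147·1 = 211
h_4 = 104·211 + 147·104 = 112
h_5 = 104·112 + 147·211 = 169
h_6 = 104·169 + 147·112 = 248
h_7 = 104·248 + 147·169 = 203
h_8 = 104·203 + 147·248 = 224
h_9 = 104·224 + 147·203 = 145
h_10 = 104·145 + 147·224 = 136
h_11 = 104·136 + 147·145 = 131
h_12 = 104·131 + 147·136 = 80
h_13 = 104·80 + 147·131 = 185
h_14 = 104·185 + 147·80 = 24
h_15 = 104·24 + 147·185 = 251
h_16 = 104·251 + 147·24 = 192
h_17 = 104·192 + 147·251 = 33
h_18 = 104·33 + 147·192 = 168
h_19 = 104·168 + 147·33 = 51
h_20 = 104·51 + 147·168 = 48
h_21 = 104·48 + 147·51 = 201
h_22 = 104·201 + 147·48 = 56
h_23 = 104·56 + 147·201 = 43
h_24 = 104·43 + 147·56 = 160
h_25 = 104·160 + 147·43 = 177
h_26 = 104·177 + 147·160 = 200
h_27 = 104·200 + 147·177 = 227
h_28 = 104·227 + 147·200 = 16
h_29 = 104·16 + 147·227 = 217
h_30 = 104·217 + 147·16 = 88
h_31 = 104·88 + 147·217 = 91
h_32 = 104·91 + 147·88 = 128
h_33 = 104·128 + 147·91 = 65
h_34 = 104·65 + 147·128 = 232
h_35 = 104·232 + 147·65 = 147
h_36 = 104·147 + 147·232 = 240
h_37 = 104·240 + 147·147 = 233
h_38 = 104·233 + 147·240 = 120
h_39 = 104·120 + 147·233 = 139
h_40 = 104·139 + 147·120 = 96
h_41 = 104·96 + 147·139 = 209
h_42 = 104·209 + 147·96 = 8
h_43 = 104·8 + 147·209 = 67
h_44 = 104·67 + 147·8 = 208
h_45 = 104·208 + 147·67 = 249
h_46 = 104·249 + 147·208 = 152
h_47 = 104·152 + 147·249 = 187
h_48 = 104·187 + 147·152 = 64
h_49 = 104·64 + 147·187 = 97
h_50 = 104·97 + 147·64 = 40
h_51 = 104·40 + 147·97 = 243
h_52 = 104·243 + 147·40 = 176
h_53 = 104·176 + 147·243 = 9
h_54 = 104·9 + 147·176 = 184
h_55 = 104·184 + 147·9 = 235
h_56 = 104·235 + 147·184 = 32
h_57 = 104·32 + 147·235 = 241
h_58 = 104·241 + 147·32 = 72
h_59 = 104·72 + 147·241 = 163
h_60 = 104·163 + 147·72 = 144
h_61 = 104·144 + 147·163 = 25
h_62 = 104·25 + 147·144 = 216
h_63 = 104·216 + 147·25 = 27
h_64 = 104·27 + 147·216 = 0
h_65 = 104·0 + 147·27 = 129
h_66 = 104·129 + 147·0 = 104
h_67 = 104·104 + 147·129 = 83
h_68 = 104·83 + 147·104 = 112
h_69 = 104·112 + 147·83 = 41
h_70 = 104·41 + 147·112 = 248
h_71 = 104·248 + 147·41 = 75
h_72 = 104·75 + 147·248 = 224
h_73 = 104·224 + 147·75 = 17
h_74 = 104·17 + 147·224 = 136
h_75 = 104·136 + 147·17 = 3
h_76 = 104·3 + 147·136 = 80
h_77 = 104·80 + 147·3 = 57
h_78 = 104·57 + 147·80 = 24
h_79 = 104·24 + 147·57 = 123
h_80 = 104·123 + 147·24 = 192
h_81 = 104·192 + 147·123 = 161
h_82 = 104·161 + 147·192 = 168
h_83 = 104·168 + 147·161 = 179
h_84 = 104·179 + 147·168 = 48
h_85 = 104·48 + 147·179 = 73
h_86 = 104·73 + 147·48 = 56
h_87 = 104·56 + 147·73 = 171
h_88 = 104·171 + 147·56 = 160
h_89 = 104·160 + 147·171 = 49
h_90 = 104·49 + 147·160 = 200
h_91 = 104·200 + 147·49 = 99
h_92 = 104·99 + 147·200 = 16
h_93 = 104·16 + 147·99 = 89
h_94 = 104·89 + 147·16 = 88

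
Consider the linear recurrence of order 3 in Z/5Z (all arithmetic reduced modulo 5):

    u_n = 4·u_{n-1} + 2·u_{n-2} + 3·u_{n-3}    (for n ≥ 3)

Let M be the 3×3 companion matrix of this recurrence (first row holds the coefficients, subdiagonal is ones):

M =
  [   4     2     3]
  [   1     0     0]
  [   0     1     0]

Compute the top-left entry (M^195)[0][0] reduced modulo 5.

3

(M^195)[0][0] is the top entry after applying M 195 times to the unit state (1, 0, 0). Equivalently it is h_{197} for the auxiliary sequence (h_n) obeying the same recurrence with h_2 = 1 and h_i = 0 for 0 ≤ i < 2:
h_3 = 4·1 + 2·0 + 3·0 = 4
h_4 = 4·4 + 2·1 + 3·0 = 3
h_5 = 4·3 + 2·4 + 3·1 = 3
h_6 = 4·3 + 2·3 + 3·4 = 0
h_7 = 4·0 + 2·3 + 3·3 = 0
h_8 = 4·0 + 2·0 + 3·3 = 4
h_9 = 4·4 + 2·0 + 3·0 = 1
h_10 = 4·1 + 2·4 + 3·0 = 2
h_11 = 4·2 + 2·1 + 3·4 = 2
h_12 = 4·2 + 2·2 + 3·1 = 0
h_13 = 4·0 + 2·2 + 3·2 = 0
h_14 = 4·0 + 2·0 + 3·2 = 1
(h_12, h_13, h_14) = (0, 0, 1) = (h_0, h_1, h_2), so the sequence has period 12.
197 ≡ 5 (mod 12), hence h_197 = h_5 = 3.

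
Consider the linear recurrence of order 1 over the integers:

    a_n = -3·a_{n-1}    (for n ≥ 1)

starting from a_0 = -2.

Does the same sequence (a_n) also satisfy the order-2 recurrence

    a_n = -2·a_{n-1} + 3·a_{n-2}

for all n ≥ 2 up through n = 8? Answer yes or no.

Terms a_0..a_8: -2, 6, -18, 54, -162, 486, -1458, 4374, -13122
n=2: candidate gives -18, actual a_2 = -18 ✓
n=3: candidate gives 54, actual a_3 = 54 ✓
n=4: candidate gives -162, actual a_4 = -162 ✓
n=5: candidate gives 486, actual a_5 = 486 ✓
n=6: candidate gives -1458, actual a_6 = -1458 ✓
n=7: candidate gives 4374, actual a_7 = 4374 ✓
n=8: candidate gives -13122, actual a_8 = -13122 ✓

yes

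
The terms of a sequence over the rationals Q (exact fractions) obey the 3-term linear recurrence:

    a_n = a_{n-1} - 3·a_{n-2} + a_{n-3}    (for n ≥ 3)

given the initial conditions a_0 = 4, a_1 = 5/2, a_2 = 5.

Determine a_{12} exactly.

a_3 = 1·5 + -3·5/2 + 1·4 = 3/2
a_4 = 1·3/2 + -3·5 + 1·5/2 = -11
a_5 = 1·-11 + -3·3/2 + 1·5 = -21/2
a_6 = 1·-21/2 + -3·-11 + 1·3/2 = 24
a_7 = 1·24 + -3·-21/2 + 1·-11 = 89/2
a_8 = 1·89/2 + -3·24 + 1·-21/2 = -38
a_9 = 1·-38 + -3·89/2 + 1·24 = -295/2
a_10 = 1·-295/2 + -3·-38 + 1·89/2 = 11
a_11 = 1·11 + -3·-295/2 + 1·-38 = 831/2
a_12 = 1·831/2 + -3·11 + 1·-295/2 = 235

235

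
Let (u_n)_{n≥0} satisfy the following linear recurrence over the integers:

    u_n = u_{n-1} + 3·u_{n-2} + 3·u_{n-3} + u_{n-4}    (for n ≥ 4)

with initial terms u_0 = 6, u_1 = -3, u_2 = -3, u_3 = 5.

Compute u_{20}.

-11017850

u_4 = 1·5 + 3·-3 + 3·-3 + 1·6 = -7
u_5 = 1·-7 + 3·5 + 3·-3 + 1·-3 = -4
u_6 = 1·-4 + 3·-7 + 3·5 + 1·-3 = -13
u_7 = 1·-13 + 3·-4 + 3·-7 + 1·5 = -41
u_8 = 1·-41 + 3·-13 + 3·-4 + 1·-7 = -99
u_9 = 1·-99 + 3·-41 + 3·-13 + 1·-4 = -265
u_10 = 1·-265 + 3·-99 + 3·-41 + 1·-13 = -698
u_11 = 1·-698 + 3·-265 + 3·-99 + 1·-41 = -1831
u_12 = 1·-1831 + 3·-698 + 3·-265 + 1·-99 = -4819
u_13 = 1·-4819 + 3·-1831 + 3·-698 + 1·-265 = -12671
u_14 = 1·-12671 + 3·-4819 + 3·-1831 + 1·-698 = -33319
u_15 = 1·-33319 + 3·-12671 + 3·-4819 + 1·-1831 = -87620
u_16 = 1·-87620 + 3·-33319 + 3·-12671 + 1·-4819 = -230409
u_17 = 1·-230409 + 3·-87620 + 3·-33319 + 1·-12671 = -605897
u_18 = 1·-605897 + 3·-230409 + 3·-87620 + 1·-33319 = -1593303
u_19 = 1·-1593303 + 3·-605897 + 3·-230409 + 1·-87620 = -4189841
u_20 = 1·-4189841 + 3·-1593303 + 3·-605897 + 1·-230409 = -11017850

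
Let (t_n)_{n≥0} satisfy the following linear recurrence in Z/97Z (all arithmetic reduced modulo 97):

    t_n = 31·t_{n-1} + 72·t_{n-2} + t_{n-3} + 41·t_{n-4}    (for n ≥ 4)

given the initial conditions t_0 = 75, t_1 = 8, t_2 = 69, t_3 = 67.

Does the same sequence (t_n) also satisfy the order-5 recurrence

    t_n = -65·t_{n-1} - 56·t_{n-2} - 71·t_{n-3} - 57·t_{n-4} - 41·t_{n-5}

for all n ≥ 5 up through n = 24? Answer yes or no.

yes

Terms t_0..t_24: 75, 8, 69, 67, 40, 59, 39, 96, 14, 7, 10, 11, 90, 96, 80, 39, 85, 50, 28, 41, 32, 8, 55, 17, 84
n=5: candidate gives 59, actual t_5 = 59 ✓
n=6: candidate gives 39, actual t_6 = 39 ✓
n=7: candidate gives 96, actual t_7 = 96 ✓
n=8: candidate gives 14, actual t_8 = 14 ✓
n=9: candidate gives 7, actual t_9 = 7 ✓
n=10: candidate gives 10, actual t_10 = 10 ✓
n=11: candidate gives 11, actual t_11 = 11 ✓
n=12: candidate gives 90, actual t_12 = 90 ✓
n=13: candidate gives 96, actual t_13 = 96 ✓
n=14: candidate gives 80, actual t_14 = 80 ✓
n=15: candidate gives 39, actual t_15 = 39 ✓
n=16: candidate gives 85, actual t_16 = 85 ✓
n=17: candidate gives 50, actual t_17 = 50 ✓
n=18: candidate gives 28, actual t_18 = 28 ✓
n=19: candidate gives 41, actual t_19 = 41 ✓
n=20: candidate gives 32, actual t_20 = 32 ✓
n=21: candidate gives 8, actual t_21 = 8 ✓
n=22: candidate gives 55, actual t_22 = 55 ✓
n=23: candidate gives 17, actual t_23 = 17 ✓
n=24: candidate gives 84, actual t_24 = 84 ✓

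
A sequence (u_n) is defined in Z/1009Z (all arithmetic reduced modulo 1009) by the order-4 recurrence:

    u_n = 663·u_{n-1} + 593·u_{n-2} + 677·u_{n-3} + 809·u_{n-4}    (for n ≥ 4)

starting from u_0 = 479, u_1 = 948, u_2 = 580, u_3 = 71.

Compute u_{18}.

703

u_4 = 663·71 + 593·580 + 677·948 + 809·479 = 657
u_5 = 663·657 + 593·71 + 677·580 + 809·948 = 688
u_6 = 663·688 + 593·657 + 677·71 + 809·580 = 882
u_7 = 663·882 + 593·688 + 677·657 + 809·71 = 649
u_8 = 663·649 + 593·882 + 677·688 + 809·657 = 205
u_9 = 663·205 + 593·649 + 677·882 + 809·688 = 547
u_10 = 663·547 + 593·205 + 677·649 + 809·882 = 539
u_11 = 663·539 + 593·547 + 677·205 + 809·649 = 557
u_12 = 663·557 + 593·539 + 677·547 + 809·205 = 156
u_13 = 663·156 + 593·557 + 677·539 + 809·547 = 85
u_14 = 663·85 + 593·156 + 677·557 + 809·539 = 426
u_15 = 663·426 + 593·85 + 677·156 + 809·557 = 139
u_16 = 663·139 + 593·426 + 677·85 + 809·156 = 817
u_17 = 663·817 + 593·139 + 677·426 + 809·85 = 517
u_18 = 663·517 + 593·817 + 677·139 + 809·426 = 703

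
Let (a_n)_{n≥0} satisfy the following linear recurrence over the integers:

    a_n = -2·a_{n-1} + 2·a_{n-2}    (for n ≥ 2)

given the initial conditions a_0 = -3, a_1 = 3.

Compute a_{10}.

a_2 = -2·3 + 2·-3 = -12
a_3 = -2·-12 + 2·3 = 30
a_4 = -2·30 + 2·-12 = -84
a_5 = -2·-84 + 2·30 = 228
a_6 = -2·228 + 2·-84 = -624
a_7 = -2·-624 + 2·228 = 1704
a_8 = -2·1704 + 2·-624 = -4656
a_9 = -2·-4656 + 2·1704 = 12720
a_10 = -2·12720 + 2·-4656 = -34752

-34752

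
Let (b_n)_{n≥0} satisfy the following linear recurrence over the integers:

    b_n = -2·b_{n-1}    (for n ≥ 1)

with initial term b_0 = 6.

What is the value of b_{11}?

b_1 = -2·6 = -12
b_2 = -2·-12 = 24
b_3 = -2·24 = -48
b_4 = -2·-48 = 96
b_5 = -2·96 = -192
b_6 = -2·-192 = 384
b_7 = -2·384 = -768
b_8 = -2·-768 = 1536
b_9 = -2·1536 = -3072
b_10 = -2·-3072 = 6144
b_11 = -2·6144 = -12288

-12288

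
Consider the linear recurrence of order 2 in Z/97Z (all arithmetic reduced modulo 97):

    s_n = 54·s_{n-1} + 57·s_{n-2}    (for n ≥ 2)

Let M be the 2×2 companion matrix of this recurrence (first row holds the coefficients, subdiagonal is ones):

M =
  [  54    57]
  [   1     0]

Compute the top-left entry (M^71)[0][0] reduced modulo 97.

(M^71)[0][0] is the top entry after applying M 71 times to the unit state (1, 0). Equivalently it is h_{72} for the auxiliary sequence (h_n) obeying the same recurrence with h_1 = 1 and h_i = 0 for 0 ≤ i < 1:
h_2 = 54·1 + 57·0 = 54
h_3 = 54·54 + 57·1 = 63
h_4 = 54·63 + 57·54 = 78
h_5 = 54·78 + 57·63 = 43
h_6 = 54·43 + 57·78 = 75
h_7 = 54·75 + 57·43 = 2
h_8 = 54·2 + 57·75 = 18
h_9 = 54·18 + 57·2 = 19
h_10 = 54·19 + 57·18 = 15
h_11 = 54·15 + 57·19 = 50
h_12 = 54·50 + 57·15 = 63
h_13 = 54·63 + 57·50 = 44
h_14 = 54·44 + 57·63 = 50
h_15 = 54·50 + 57·44 = 67
h_16 = 54·67 + 57·50 = 66
h_17 = 54·66 + 57·67 = 11
h_18 = 54·11 + 57·66 = 88
h_19 = 54·88 + 57·11 = 44
h_20 = 54·44 + 57·88 = 20
h_21 = 54·20 + 57·44 = 96
h_22 = 54·96 + 57·20 = 19
h_23 = 54·19 + 57·96 = 96
h_24 = 54·96 + 57·19 = 59
h_25 = 54·59 + 57·96 = 25
h_26 = 54·25 + 57·59 = 57
h_27 = 54·57 + 57·25 = 41
h_28 = 54·41 + 57·57 = 31
h_29 = 54·31 + 57·41 = 34
h_30 = 54·34 + 57·31 = 14
h_31 = 54·14 + 57·34 = 75
h_32 = 54·75 + 57·14 = 95
h_33 = 54·95 + 57·75 = 93
h_34 = 54·93 + 57·95 = 58
h_35 = 54·58 + 57·93 = 91
h_36 = 54·91 + 57·58 = 72
h_37 = 54·72 + 57·91 = 54
h_38 = 54·54 + 57·72 = 36
h_39 = 54·36 + 57·54 = 75
h_40 = 54·75 + 57·36 = 88
h_41 = 54·88 + 57·75 = 6
h_42 = 54·6 + 57·88 = 5
h_43 = 54·5 + 57·6 = 30
h_44 = 54·30 + 57·5 = 62
h_45 = 54·62 + 57·30 = 14
h_46 = 54·14 + 57·62 = 22
h_47 = 54·22 + 57·14 = 46
h_48 = 54·46 + 57·22 = 52
h_49 = 54·52 + 57·46 = 95
h_50 = 54·95 + 57·52 = 43
h_51 = 54·43 + 57·95 = 74
h_52 = 54·74 + 57·43 = 45
h_53 = 54·45 + 57·74 = 52
h_54 = 54·52 + 57·45 = 38
h_55 = 54·38 + 57·52 = 69
h_56 = 54·69 + 57·38 = 72
h_57 = 54·72 + 57·69 = 61
h_58 = 54·61 + 57·72 = 26
h_59 = 54·26 + 57·61 = 31
h_60 = 54·31 + 57·26 = 52
h_61 = 54·52 + 57·31 = 16
h_62 = 54·16 + 57·52 = 45
h_63 = 54·45 + 57·16 = 44
h_64 = 54·44 + 57·45 = 91
h_65 = 54·91 + 57·44 = 50
h_66 = 54·50 + 57·91 = 30
h_67 = 54·30 + 57·50 = 8
h_68 = 54·8 + 57·30 = 8
h_69 = 54·8 + 57·8 = 15
h_70 = 54·15 + 57·8 = 5
h_71 = 54·5 + 57·15 = 58
h_72 = 54·58 + 57·5 = 22

22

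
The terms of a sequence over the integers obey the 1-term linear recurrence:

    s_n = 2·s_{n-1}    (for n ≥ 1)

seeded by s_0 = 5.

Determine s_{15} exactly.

s_1 = 2·5 = 10
s_2 = 2·10 = 20
s_3 = 2·20 = 40
s_4 = 2·40 = 80
s_5 = 2·80 = 160
s_6 = 2·160 = 320
s_7 = 2·320 = 640
s_8 = 2·640 = 1280
s_9 = 2·1280 = 2560
s_10 = 2·2560 = 5120
s_11 = 2·5120 = 10240
s_12 = 2·10240 = 20480
s_13 = 2·20480 = 40960
s_14 = 2·40960 = 81920
s_15 = 2·81920 = 163840

163840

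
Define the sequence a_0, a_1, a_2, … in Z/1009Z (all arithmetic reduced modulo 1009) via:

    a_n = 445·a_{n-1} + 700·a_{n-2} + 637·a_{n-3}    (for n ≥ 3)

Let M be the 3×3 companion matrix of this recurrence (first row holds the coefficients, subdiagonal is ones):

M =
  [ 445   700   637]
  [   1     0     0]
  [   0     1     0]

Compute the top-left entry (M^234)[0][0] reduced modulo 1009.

(M^234)[0][0] is the top entry after applying M 234 times to the unit state (1, 0, 0). Equivalently it is h_{236} for the auxiliary sequence (h_n) obeying the same recurrence with h_2 = 1 and h_i = 0 for 0 ≤ i < 2:
h_3 = 445·1 + 700·0 + 637·0 = 445
h_4 = 445·445 + 700·1 + 637·0 = 961
h_5 = 445·961 + 700·445 + 637·1 = 185
h_6 = 445·185 + 700·961 + 637·445 = 229
h_7 = 445·229 + 700·185 + 637·961 = 38
h_8 = 445·38 + 700·229 + 637·185 = 427
Continuing the recurrence:
  h_9 = 257;  h_10 = 574;  h_11 = 20;  h_12 = 288;  h_13 = 271;  h_14 = 956
  h_15 = 457;  h_16 = 877;  h_17 = 374;  h_18 = 890;  h_19 = 654;  h_20 = 999
  h_21 = 181;  h_22 = 778;  h_23 = 382;  h_24 = 489;  h_25 = 852;  h_26 = 170
  h_27 = 777;  h_28 = 507;  h_29 = 984;  h_30 = 245;  h_31 = 794;  h_32 = 369
  h_33 = 258;  h_34 = 49;  h_35 = 561;  h_36 = 295;  h_37 = 238;  h_38 = 800
  h_39 = 179;  h_40 = 205;  h_41 = 654;  h_42 = 666;  h_43 = 871;  h_44 = 62
  h_45 = 64;  h_46 = 118;  h_47 = 589;  h_48 = 35;  h_49 = 559;  h_50 = 670
  h_51 = 400;  h_52 = 137;  h_53 = 915;  h_54 = 116;  h_55 = 441;  h_56 = 632
  h_57 = 919;  h_58 = 174;  h_59 = 297;  h_60 = 889;  h_61 = 980;  h_62 = 465
  h_63 = 204;  h_64 = 261;  h_65 = 200;  h_66 = 66;  h_67 = 639;  h_68 = 878
  h_69 = 204;  h_70 = 505;  h_71 = 549;  h_72 = 264;  h_73 = 121;  h_74 = 111
  h_75 = 572;  h_76 = 672;  h_77 = 280;  h_78 = 814;  h_79 = 501;  h_80 = 447
  h_81 = 611;  h_82 = 877;  h_83 = 876;  h_84 = 507;  h_85 = 1008;  h_86 = 331
  h_87 = 369;  h_88 = 749;  h_89 = 297;  h_90 = 571;  h_91 = 738;  h_92 = 118
  h_93 = 521;  h_94 = 558;  h_95 = 38;  h_96 = 799;  h_97 = 22;  h_98 = 4
  h_99 = 454;  h_100 = 900;  h_101 = 422;  h_102 = 115;  h_103 = 676;  h_104 = 338
  h_105 = 655;  h_106 = 137;  h_107 = 219;  h_108 = 145;  h_109 = 376;  h_110 = 687
  h_111 = 385;  h_112 = 790;  h_113 = 228;  h_114 = 686;  h_115 = 469;  h_116 = 707
  h_117 = 267;  h_118 = 332;  h_119 = 1006;  h_120 = 571;  h_121 = 348;  h_122 = 726
  h_123 = 99;  h_124 = 28;  h_125 = 371;  h_126 = 553;  h_127 = 959;  h_128 = 822
  h_129 = 967;  h_130 = 180;  h_131 = 193;  h_132 = 484;  h_133 = 1000;  h_134 = 659
  h_135 = 962;  h_136 = 782;  h_137 = 321;  h_138 = 420;  h_139 = 625;  h_140 = 681
  h_141 = 94;  h_142 = 483;  h_143 = 160;  h_144 = 1002;  h_145 = 848;  h_146 = 150
  h_147 = 41;  h_148 = 508;  h_149 = 187;  h_150 = 792;  h_151 = 745;  h_152 = 80
  h_153 = 136;  h_154 = 820;  h_155 = 506;  h_156 = 909;  h_157 = 624;  h_158 = 277
  h_159 = 946;  h_160 = 331;  h_161 = 151;  h_162 = 460;  h_163 = 603;  h_164 = 402
  h_165 = 36;  h_166 = 456;  h_167 = 883;  h_168 = 515;  h_169 = 604;  h_170 = 122
  h_171 = 972;  h_172 = 642;  h_173 = 498;  h_174 = 672;  h_175 = 171;  h_176 = 17
  h_177 = 379;  h_178 = 908;  h_179 = 123;  h_180 = 451;  h_181 = 478;  h_182 = 352
  h_183 = 588;  h_184 = 301;  h_185 = 911;  h_186 = 822;  h_187 = 571;  h_188 = 229
  h_189 = 75;  h_190 = 434;  h_191 = 11;  h_192 = 293;  h_193 = 853;  h_194 = 418
  h_195 = 102;  h_196 = 494;  h_197 = 528;  h_198 = 983;  h_199 = 714;  h_200 = 196
  h_201 = 373;  h_202 = 244;  h_203 = 122;  h_204 = 569;  h_205 = 632;  h_206 = 504
  h_207 = 962;  h_208 = 926;  h_209 = 981;  h_210 = 401;  h_211 = 29;  h_212 = 312
  h_213 = 887;  h_214 = 963;  h_215 = 46;  h_216 = 357;  h_217 = 323;  h_218 = 166
  h_219 = 681;  h_220 = 425;  h_221 = 691;  h_222 = 531;  h_223 = 891;  h_224 = 589
  h_225 = 135;  h_226 = 672;  h_227 = 884;  h_228 = 306;  h_229 = 486;  h_230 = 722
  h_231 = 780;  h_232 = 723;  h_233 = 814;  h_234 = 13
h_235 = 445·13 + 700·814 + 637·723 = 902
h_236 = 445·902 + 700·13 + 637·814 = 728

728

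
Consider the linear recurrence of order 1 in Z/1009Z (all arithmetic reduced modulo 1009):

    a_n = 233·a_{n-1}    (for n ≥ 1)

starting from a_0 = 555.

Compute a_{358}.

a_1 = 233·555 = 163
a_2 = 233·163 = 646
a_3 = 233·646 = 177
a_4 = 233·177 = 881
a_5 = 233·881 = 446
a_6 = 233·446 = 1000
Continuing the recurrence:
  a_7 = 930;  a_8 = 764;  a_9 = 428;  a_10 = 842;  a_11 = 440;  a_12 = 611
  a_13 = 94;  a_14 = 713;  a_15 = 653;  a_16 = 799;  a_17 = 511;  a_18 = 1
  a_19 = 233;  a_20 = 812;  a_21 = 513;  a_22 = 467;  a_23 = 848;  a_24 = 829
  a_25 = 438;  a_26 = 145;  a_27 = 488;  a_28 = 696;  a_29 = 728;  a_30 = 112
  a_31 = 871;  a_32 = 134;  a_33 = 952;  a_34 = 845;  a_35 = 130;  a_36 = 20
  a_37 = 624;  a_38 = 96;  a_39 = 170;  a_40 = 259;  a_41 = 816;  a_42 = 436
  a_43 = 688;  a_44 = 882;  a_45 = 679;  a_46 = 803;  a_47 = 434;  a_48 = 222
  a_49 = 267;  a_50 = 662;  a_51 = 878;  a_52 = 756;  a_53 = 582;  a_54 = 400
  a_55 = 372;  a_56 = 911;  a_57 = 373;  a_58 = 135;  a_59 = 176;  a_60 = 648
  a_61 = 643;  a_62 = 487;  a_63 = 463;  a_64 = 925;  a_65 = 608;  a_66 = 404
  a_67 = 295;  a_68 = 123;  a_69 = 407;  a_70 = 994;  a_71 = 541;  a_72 = 937
  a_73 = 377;  a_74 = 58;  a_75 = 397;  a_76 = 682;  a_77 = 493;  a_78 = 852
  a_79 = 752;  a_80 = 659;  a_81 = 179;  a_82 = 338;  a_83 = 52;  a_84 = 8
  a_85 = 855;  a_86 = 442;  a_87 = 68;  a_88 = 709;  a_89 = 730;  a_90 = 578
  a_91 = 477;  a_92 = 151;  a_93 = 877;  a_94 = 523;  a_95 = 779;  a_96 = 896
  a_97 = 914;  a_98 = 63;  a_99 = 553;  a_100 = 706;  a_101 = 31;  a_102 = 160
  a_103 = 956;  a_104 = 768;  a_105 = 351;  a_106 = 54;  a_107 = 474;  a_108 = 461
  a_109 = 459;  a_110 = 1002;  a_111 = 387;  a_112 = 370;  a_113 = 445;  a_114 = 767
  a_115 = 118;  a_116 = 251;  a_117 = 970;  a_118 = 1003;  a_119 = 620;  a_120 = 173
  a_121 = 958;  a_122 = 225;  a_123 = 966;  a_124 = 71;  a_125 = 399;  a_126 = 139
  a_127 = 99;  a_128 = 869;  a_129 = 677;  a_130 = 337;  a_131 = 828;  a_132 = 205
  a_133 = 342;  a_134 = 984;  a_135 = 229;  a_136 = 889;  a_137 = 292;  a_138 = 433
  a_139 = 998;  a_140 = 464;  a_141 = 149;  a_142 = 411;  a_143 = 917;  a_144 = 762
  a_145 = 971;  a_146 = 227;  a_147 = 423;  a_148 = 686;  a_149 = 416;  a_150 = 64
  a_151 = 786;  a_152 = 509;  a_153 = 544;  a_154 = 627;  a_155 = 795;  a_156 = 588
  a_157 = 789;  a_158 = 199;  a_159 = 962;  a_160 = 148;  a_161 = 178;  a_162 = 105
  a_163 = 249;  a_164 = 504;  a_165 = 388;  a_166 = 603;  a_167 = 248;  a_168 = 271
  a_169 = 585;  a_170 = 90;  a_171 = 790;  a_172 = 432;  a_173 = 765;  a_174 = 661
  a_175 = 645;  a_176 = 953;  a_177 = 69;  a_178 = 942;  a_179 = 533;  a_180 = 82
  a_181 = 944;  a_182 = 999;  a_183 = 697;  a_184 = 961;  a_185 = 924;  a_186 = 375
  a_187 = 601;  a_188 = 791;  a_189 = 665;  a_190 = 568;  a_191 = 165;  a_192 = 103
  a_193 = 792;  a_194 = 898;  a_195 = 371;  a_196 = 678;  a_197 = 570;  a_198 = 631
  a_199 = 718;  a_200 = 809;  a_201 = 823;  a_202 = 49;  a_203 = 318;  a_204 = 437
  a_205 = 921;  a_206 = 685;  a_207 = 183;  a_208 = 261;  a_209 = 273;  a_210 = 42
  a_211 = 705;  a_212 = 807;  a_213 = 357;  a_214 = 443;  a_215 = 301;  a_216 = 512
  a_217 = 234;  a_218 = 36;  a_219 = 316;  a_220 = 980;  a_221 = 306;  a_222 = 668
  a_223 = 258;  a_224 = 583;  a_225 = 633;  a_226 = 175;  a_227 = 415;  a_228 = 840
  a_229 = 983;  a_230 = 1005;  a_231 = 77;  a_232 = 788;  a_233 = 975;  a_234 = 150
  a_235 = 644;  a_236 = 720;  a_237 = 266;  a_238 = 429;  a_239 = 66;  a_240 = 243
  a_241 = 115;  a_242 = 561;  a_243 = 552;  a_244 = 473;  a_245 = 228;  a_246 = 656
  a_247 = 489;  a_248 = 929;  a_249 = 531;  a_250 = 625;  a_251 = 329;  a_252 = 982
  a_253 = 772;  a_254 = 274;  a_255 = 275;  a_256 = 508;  a_257 = 311;  a_258 = 824
  a_259 = 282;  a_260 = 121;  a_261 = 950;  a_262 = 379;  a_263 = 524;  a_264 = 3
  a_265 = 699;  a_266 = 418;  a_267 = 530;  a_268 = 392;  a_269 = 526;  a_270 = 469
  a_271 = 305;  a_272 = 435;  a_273 = 455;  a_274 = 70;  a_275 = 166;  a_276 = 336
  a_277 = 595;  a_278 = 402;  a_279 = 838;  a_280 = 517;  a_281 = 390;  a_282 = 60
  a_283 = 863;  a_284 = 288;  a_285 = 510;  a_286 = 777;  a_287 = 430;  a_288 = 299
  a_289 = 46;  a_290 = 628;  a_291 = 19;  a_292 = 391;  a_293 = 293;  a_294 = 666
  a_295 = 801;  a_296 = 977;  a_297 = 616;  a_298 = 250;  a_299 = 737;  a_300 = 191
  a_301 = 107;  a_302 = 715;  a_303 = 110;  a_304 = 405;  a_305 = 528;  a_306 = 935
  a_307 = 920;  a_308 = 452;  a_309 = 380;  a_310 = 757;  a_311 = 815;  a_312 = 203
  a_313 = 885;  a_314 = 369;  a_315 = 212;  a_316 = 964;  a_317 = 614;  a_318 = 793
  a_319 = 122;  a_320 = 174;  a_321 = 182;  a_322 = 28;  a_323 = 470;  a_324 = 538
  a_325 = 238;  a_326 = 968;  a_327 = 537;  a_328 = 5;  a_329 = 156;  a_330 = 24
  a_331 = 547;  a_332 = 317;  a_333 = 204;  a_334 = 109;  a_335 = 172;  a_336 = 725
  a_337 = 422;  a_338 = 453;  a_339 = 613;  a_340 = 560;  a_341 = 319;  a_342 = 670
  a_343 = 724;  a_344 = 189;  a_345 = 650;  a_346 = 100;  a_347 = 93;  a_348 = 480
  a_349 = 850;  a_350 = 286;  a_351 = 44;  a_352 = 162;  a_353 = 413;  a_354 = 374
  a_355 = 368;  a_356 = 988
a_357 = 233·988 = 152
a_358 = 233·152 = 101

101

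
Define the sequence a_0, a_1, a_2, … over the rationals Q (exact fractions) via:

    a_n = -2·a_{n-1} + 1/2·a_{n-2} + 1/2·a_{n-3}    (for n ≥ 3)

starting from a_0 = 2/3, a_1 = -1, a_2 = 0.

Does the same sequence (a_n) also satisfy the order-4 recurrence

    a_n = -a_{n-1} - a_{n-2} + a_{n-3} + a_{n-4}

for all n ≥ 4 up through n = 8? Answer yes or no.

Terms a_0..a_8: 2/3, -1, 0, -1/6, -1/6, 1/4, -2/3, 11/8, -71/24
n=4: candidate gives -1/6, actual a_4 = -1/6 ✓
n=5: candidate gives -2/3, actual a_5 = 1/4 ✗

no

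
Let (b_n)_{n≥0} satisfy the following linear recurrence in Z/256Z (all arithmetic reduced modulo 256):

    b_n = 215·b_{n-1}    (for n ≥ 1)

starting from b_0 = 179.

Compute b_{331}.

101

b_1 = 215·179 = 85
b_2 = 215·85 = 99
b_3 = 215·99 = 37
b_4 = 215·37 = 19
b_5 = 215·19 = 245
b_6 = 215·245 = 195
b_7 = 215·195 = 197
b_8 = 215·197 = 115
b_9 = 215·115 = 149
b_10 = 215·149 = 35
b_11 = 215·35 = 101
b_12 = 215·101 = 211
b_13 = 215·211 = 53
b_14 = 215·53 = 131
b_15 = 215·131 = 5
b_16 = 215·5 = 51
b_17 = 215·51 = 213
b_18 = 215·213 = 227
b_19 = 215·227 = 165
b_20 = 215·165 = 147
b_21 = 215·147 = 117
b_22 = 215·117 = 67
b_23 = 215·67 = 69
b_24 = 215·69 = 243
b_25 = 215·243 = 21
b_26 = 215·21 = 163
b_27 = 215·163 = 229
b_28 = 215·229 = 83
b_29 = 215·83 = 181
b_30 = 215·181 = 3
b_31 = 215·3 = 133
b_32 = 215·133 = 179
(b_32) = (179) = (b_0), so the sequence has period 32.
331 ≡ 11 (mod 32), hence b_331 = b_11 = 101.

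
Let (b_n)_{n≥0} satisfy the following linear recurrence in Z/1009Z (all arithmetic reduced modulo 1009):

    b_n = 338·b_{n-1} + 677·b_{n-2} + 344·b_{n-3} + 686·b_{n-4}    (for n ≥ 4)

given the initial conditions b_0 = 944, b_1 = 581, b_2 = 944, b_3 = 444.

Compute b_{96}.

b_4 = 338·444 + 677·944 + 344·581 + 686·944 = 10
b_5 = 338·10 + 677·444 + 344·944 + 686·581 = 108
b_6 = 338·108 + 677·10 + 344·444 + 686·944 = 70
b_7 = 338·70 + 677·108 + 344·10 + 686·444 = 191
b_8 = 338·191 + 677·70 + 344·108 + 686·10 = 574
b_9 = 338·574 + 677·191 + 344·70 + 686·108 = 734
Continuing the recurrence:
  b_10 = 727;  b_11 = 577;  b_12 = 576;  b_13 = 995;  b_14 = 782;  b_15 = 235
  b_16 = 254;  b_17 = 860;  b_18 = 300;  b_19 = 899;  b_20 = 334;  b_21 = 57
  b_22 = 663;  b_23 = 428;  b_24 = 741;  b_25 = 188;  b_26 = 847;  b_27 = 497
  b_28 = 685;  b_29 = 524;  b_30 = 447;  b_31 = 768;  b_32 = 560;  b_33 = 549
  b_34 = 391;  b_35 = 411;  b_36 = 938;  b_37 = 545;  b_38 = 893;  b_39 = 41
  b_40 = 443;  b_41 = 903;  b_42 = 847;  b_43 = 523;  b_44 = 555;  b_45 = 536
  b_46 = 103;  b_47 = 942;  b_48 = 745;  b_49 = 143;  b_50 = 963;  b_51 = 989
  b_52 = 707;  b_53 = 964;  b_54 = 204;  b_55 = 590;  b_56 = 859;  b_57 = 580
  b_58 = 497;  b_59 = 641;  b_60 = 960;  b_61 = 450;  b_62 = 307;  b_63 = 879
  b_64 = 547;  b_65 = 630;  b_66 = 463;  b_67 = 917;  b_68 = 523;  b_69 = 651
  b_70 = 411;  b_71 = 235;  b_72 = 11;  b_73 = 87;  b_74 = 75;  b_75 = 20
  b_76 = 163;  b_77 = 748;  b_78 = 752;  b_79 = 966;  b_80 = 1005;  b_81 = 747
  b_82 = 162;  b_83 = 885;  b_84 = 115;  b_85 = 430;  b_86 = 70;  b_87 = 872
  b_88 = 869;  b_89 = 398;  b_90 = 276;  b_91 = 630;  b_92 = 740;  b_93 = 287
  b_94 = 87
b_95 = 338·87 + 677·287 + 344·740 + 686·630 = 327
b_96 = 338·327 + 677·87 + 344·287 + 686·740 = 881

881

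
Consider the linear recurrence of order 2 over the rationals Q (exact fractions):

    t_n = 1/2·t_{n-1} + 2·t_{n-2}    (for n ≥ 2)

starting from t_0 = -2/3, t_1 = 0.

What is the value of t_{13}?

-123675/512

t_2 = 1/2·0 + 2·-2/3 = -4/3
t_3 = 1/2·-4/3 + 2·0 = -2/3
t_4 = 1/2·-2/3 + 2·-4/3 = -3
t_5 = 1/2·-3 + 2·-2/3 = -17/6
t_6 = 1/2·-17/6 + 2·-3 = -89/12
t_7 = 1/2·-89/12 + 2·-17/6 = -75/8
t_8 = 1/2·-75/8 + 2·-89/12 = -937/48
t_9 = 1/2·-937/48 + 2·-75/8 = -2737/96
t_10 = 1/2·-2737/96 + 2·-937/48 = -3411/64
t_11 = 1/2·-3411/64 + 2·-2737/96 = -32129/384
t_12 = 1/2·-32129/384 + 2·-3411/64 = -113993/768
t_13 = 1/2·-113993/768 + 2·-32129/384 = -123675/512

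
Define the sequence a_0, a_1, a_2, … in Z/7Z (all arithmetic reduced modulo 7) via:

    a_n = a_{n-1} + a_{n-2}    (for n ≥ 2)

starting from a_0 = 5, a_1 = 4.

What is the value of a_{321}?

a_2 = 1·4 + 1·5 = 2
a_3 = 1·2 + 1·4 = 6
a_4 = 1·6 + 1·2 = 1
a_5 = 1·1 + 1·6 = 0
a_6 = 1·0 + 1·1 = 1
a_7 = 1·1 + 1·0 = 1
a_8 = 1·1 + 1·1 = 2
a_9 = 1·2 + 1·1 = 3
a_10 = 1·3 + 1·2 = 5
a_11 = 1·5 + 1·3 = 1
a_12 = 1·1 + 1·5 = 6
a_13 = 1·6 + 1·1 = 0
a_14 = 1·0 + 1·6 = 6
a_15 = 1·6 + 1·0 = 6
a_16 = 1·6 + 1·6 = 5
a_17 = 1·5 + 1·6 = 4
(a_16, a_17) = (5, 4) = (a_0, a_1), so the sequence has period 16.
321 ≡ 1 (mod 16), hence a_321 = a_1 = 4.

4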